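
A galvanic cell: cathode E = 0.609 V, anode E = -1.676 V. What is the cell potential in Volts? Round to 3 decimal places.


Standard cell potential: E_cell = E_cathode - E_anode.
E_cell = 0.609 - (-1.676)
E_cell = 2.285 V, rounded to 3 dp:

2.285 V


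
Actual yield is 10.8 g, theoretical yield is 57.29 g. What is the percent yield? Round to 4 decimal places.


% yield = 100 * actual / theoretical
% yield = 100 * 10.8 / 57.29
% yield = 18.8514575 %, rounded to 4 dp:

18.8515 %


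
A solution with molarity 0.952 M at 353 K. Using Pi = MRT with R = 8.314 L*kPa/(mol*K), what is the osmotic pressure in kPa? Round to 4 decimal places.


Osmotic pressure (van't Hoff): Pi = M*R*T.
RT = 8.314 * 353 = 2934.842
Pi = 0.952 * 2934.842
Pi = 2793.969584 kPa, rounded to 4 dp:

2793.9696 kPa


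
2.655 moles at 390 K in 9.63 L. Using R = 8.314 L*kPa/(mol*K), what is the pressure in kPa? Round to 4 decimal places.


PV = nRT, solve for P = nRT / V.
nRT = 2.655 * 8.314 * 390 = 8608.7313
P = 8608.7313 / 9.63
P = 893.94925234 kPa, rounded to 4 dp:

893.9493 kPa


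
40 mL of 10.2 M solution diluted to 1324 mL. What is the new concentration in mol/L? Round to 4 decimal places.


Dilution: M1*V1 = M2*V2, solve for M2.
M2 = M1*V1 / V2
M2 = 10.2 * 40 / 1324
M2 = 408.0 / 1324
M2 = 0.3081571 mol/L, rounded to 4 dp:

0.3082 mol/L


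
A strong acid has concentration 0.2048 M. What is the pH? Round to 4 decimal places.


A strong acid dissociates completely, so [H+] equals the given concentration.
pH = -log10([H+]) = -log10(0.2048)
pH = 0.68867005, rounded to 4 dp:

0.6887


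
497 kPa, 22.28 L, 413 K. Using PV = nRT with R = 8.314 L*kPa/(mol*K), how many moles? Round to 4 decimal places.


PV = nRT, solve for n = PV / (RT).
PV = 497 * 22.28 = 11073.16
RT = 8.314 * 413 = 3433.682
n = 11073.16 / 3433.682
n = 3.22486474 mol, rounded to 4 dp:

3.2249 mol


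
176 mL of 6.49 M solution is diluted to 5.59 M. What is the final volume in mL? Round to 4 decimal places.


Dilution: M1*V1 = M2*V2, solve for V2.
V2 = M1*V1 / M2
V2 = 6.49 * 176 / 5.59
V2 = 1142.24 / 5.59
V2 = 204.33631485 mL, rounded to 4 dp:

204.3363 mL


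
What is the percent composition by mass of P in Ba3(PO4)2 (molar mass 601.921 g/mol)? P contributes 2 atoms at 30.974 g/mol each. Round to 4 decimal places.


pct = 100 * (n_elem * M_elem) / M_total
mass_contribution = 2 * 30.974 = 61.948 g/mol
pct = 100 * 61.948 / 601.921
pct = 10.29171602 %, rounded to 4 dp:

10.2917 %


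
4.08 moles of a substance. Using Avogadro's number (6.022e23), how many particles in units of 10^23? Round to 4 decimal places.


N = n * NA, then divide by 1e23 for the requested units.
N / 1e23 = n * 6.022
N / 1e23 = 4.08 * 6.022
N / 1e23 = 24.56976, rounded to 4 dp:

24.5698


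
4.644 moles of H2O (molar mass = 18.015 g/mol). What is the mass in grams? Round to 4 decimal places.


mass = n * M
mass = 4.644 * 18.015
mass = 83.66166 g, rounded to 4 dp:

83.6617 g


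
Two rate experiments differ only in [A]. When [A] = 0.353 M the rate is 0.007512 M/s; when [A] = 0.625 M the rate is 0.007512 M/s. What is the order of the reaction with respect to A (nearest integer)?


Rate is proportional to [A]^n, so rate2/rate1 = ([A]2/[A]1)^n. Take logs to solve for n.
rate2/rate1 = 0.007512 / 0.007512 = 1.0
[A]2/[A]1 = 0.625 / 0.353 = 1.7705
n = ln(1.0) / ln(1.7705) = 0.0
Nearest integer order:

0


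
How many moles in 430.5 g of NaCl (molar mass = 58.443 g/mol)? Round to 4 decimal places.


n = mass / M
n = 430.5 / 58.443
n = 7.36615163 mol, rounded to 4 dp:

7.3662 mol


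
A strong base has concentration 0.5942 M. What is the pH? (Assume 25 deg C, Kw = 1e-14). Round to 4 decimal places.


A strong base dissociates completely, so [OH-] equals the given concentration.
pOH = -log10([OH-]) = -log10(0.5942) = 0.226067
pH = 14 - pOH = 14 - 0.226067
pH = 13.773933, rounded to 4 dp:

13.7739


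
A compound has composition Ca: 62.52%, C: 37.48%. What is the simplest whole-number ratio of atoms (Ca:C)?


Assume 100 g of compound, divide each mass% by atomic mass to get moles, then normalize by the smallest to get a raw atom ratio.
Moles per 100 g: Ca: 62.52/40.078 = 1.56, C: 37.48/12.011 = 3.1205
Raw ratio (divide by min = 1.56): Ca: 1.0, C: 2.0
Multiply by 1 to clear fractions: Ca: 1.0 ~= 1, C: 2.0 ~= 2
Reduce by GCD to get the simplest whole-number ratio:

1:2


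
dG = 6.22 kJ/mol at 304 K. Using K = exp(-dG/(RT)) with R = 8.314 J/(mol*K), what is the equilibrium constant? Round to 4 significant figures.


dG is in kJ/mol; multiply by 1000 to match R in J/(mol*K).
RT = 8.314 * 304 = 2527.456 J/mol
exponent = -dG*1000 / (RT) = -(6.22*1000) / 2527.456 = -2.46097261
K = exp(-2.46097261)
K = 0.085351896, rounded to 4 significant figures:

0.08535


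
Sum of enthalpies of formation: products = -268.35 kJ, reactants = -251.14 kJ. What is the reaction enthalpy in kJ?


dH_rxn = sum(dH_f products) - sum(dH_f reactants)
dH_rxn = -268.35 - (-251.14)
dH_rxn = -17.21 kJ:

-17.21 kJ


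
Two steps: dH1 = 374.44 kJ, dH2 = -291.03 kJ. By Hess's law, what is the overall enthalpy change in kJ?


Hess's law: enthalpy is a state function, so add the step enthalpies.
dH_total = dH1 + dH2 = 374.44 + (-291.03)
dH_total = 83.41 kJ:

83.41 kJ


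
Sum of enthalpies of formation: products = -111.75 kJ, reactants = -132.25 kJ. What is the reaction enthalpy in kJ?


dH_rxn = sum(dH_f products) - sum(dH_f reactants)
dH_rxn = -111.75 - (-132.25)
dH_rxn = 20.5 kJ:

20.50 kJ


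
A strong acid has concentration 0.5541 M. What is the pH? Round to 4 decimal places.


A strong acid dissociates completely, so [H+] equals the given concentration.
pH = -log10([H+]) = -log10(0.5541)
pH = 0.25641185, rounded to 4 dp:

0.2564


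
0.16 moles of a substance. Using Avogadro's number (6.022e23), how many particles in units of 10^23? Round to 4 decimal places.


N = n * NA, then divide by 1e23 for the requested units.
N / 1e23 = n * 6.022
N / 1e23 = 0.16 * 6.022
N / 1e23 = 0.96352, rounded to 4 dp:

0.9635


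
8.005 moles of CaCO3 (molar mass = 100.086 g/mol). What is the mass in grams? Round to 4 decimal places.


mass = n * M
mass = 8.005 * 100.086
mass = 801.18843 g, rounded to 4 dp:

801.1884 g


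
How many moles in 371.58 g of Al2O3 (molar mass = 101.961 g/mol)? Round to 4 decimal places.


n = mass / M
n = 371.58 / 101.961
n = 3.6443346 mol, rounded to 4 dp:

3.6443 mol


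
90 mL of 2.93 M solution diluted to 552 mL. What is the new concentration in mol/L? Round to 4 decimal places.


Dilution: M1*V1 = M2*V2, solve for M2.
M2 = M1*V1 / V2
M2 = 2.93 * 90 / 552
M2 = 263.7 / 552
M2 = 0.47771739 mol/L, rounded to 4 dp:

0.4777 mol/L


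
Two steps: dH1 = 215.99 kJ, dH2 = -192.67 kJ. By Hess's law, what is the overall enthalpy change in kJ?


Hess's law: enthalpy is a state function, so add the step enthalpies.
dH_total = dH1 + dH2 = 215.99 + (-192.67)
dH_total = 23.32 kJ:

23.32 kJ


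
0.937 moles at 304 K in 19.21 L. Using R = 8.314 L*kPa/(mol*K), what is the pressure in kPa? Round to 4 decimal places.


PV = nRT, solve for P = nRT / V.
nRT = 0.937 * 8.314 * 304 = 2368.2263
P = 2368.2263 / 19.21
P = 123.28091098 kPa, rounded to 4 dp:

123.2809 kPa


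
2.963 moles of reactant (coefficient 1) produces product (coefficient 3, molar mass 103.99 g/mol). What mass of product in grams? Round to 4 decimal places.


Use the coefficient ratio to convert reactant moles to product moles, then multiply by the product's molar mass.
moles_P = moles_R * (coeff_P / coeff_R) = 2.963 * (3/1) = 8.889
mass_P = moles_P * M_P = 8.889 * 103.99
mass_P = 924.36711 g, rounded to 4 dp:

924.3671 g


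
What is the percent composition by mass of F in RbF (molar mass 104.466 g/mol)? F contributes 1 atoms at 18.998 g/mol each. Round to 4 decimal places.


pct = 100 * (n_elem * M_elem) / M_total
mass_contribution = 1 * 18.998 = 18.998 g/mol
pct = 100 * 18.998 / 104.466
pct = 18.18582122 %, rounded to 4 dp:

18.1858 %


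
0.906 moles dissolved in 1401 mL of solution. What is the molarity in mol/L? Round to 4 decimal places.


Convert volume to liters: V_L = V_mL / 1000.
V_L = 1401 / 1000 = 1.401 L
M = n / V_L = 0.906 / 1.401
M = 0.64668094 mol/L, rounded to 4 dp:

0.6467 mol/L


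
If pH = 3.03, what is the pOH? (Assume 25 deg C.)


At 25 deg C, pH + pOH = 14.
pOH = 14 - pH = 14 - 3.03
pOH = 10.97:

10.97


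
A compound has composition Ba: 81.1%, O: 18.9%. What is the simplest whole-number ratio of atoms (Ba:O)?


Assume 100 g of compound, divide each mass% by atomic mass to get moles, then normalize by the smallest to get a raw atom ratio.
Moles per 100 g: Ba: 81.1/137.327 = 0.5906, O: 18.9/15.999 = 1.1813
Raw ratio (divide by min = 0.5906): Ba: 1.0, O: 2.0
Multiply by 1 to clear fractions: Ba: 1.0 ~= 1, O: 2.0 ~= 2
Reduce by GCD to get the simplest whole-number ratio:

1:2


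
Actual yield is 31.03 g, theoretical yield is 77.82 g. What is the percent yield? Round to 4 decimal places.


% yield = 100 * actual / theoretical
% yield = 100 * 31.03 / 77.82
% yield = 39.87406836 %, rounded to 4 dp:

39.8741 %


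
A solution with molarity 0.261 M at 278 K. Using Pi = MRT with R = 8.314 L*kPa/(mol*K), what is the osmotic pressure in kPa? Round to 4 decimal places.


Osmotic pressure (van't Hoff): Pi = M*R*T.
RT = 8.314 * 278 = 2311.292
Pi = 0.261 * 2311.292
Pi = 603.247212 kPa, rounded to 4 dp:

603.2472 kPa


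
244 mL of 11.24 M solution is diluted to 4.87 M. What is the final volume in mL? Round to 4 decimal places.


Dilution: M1*V1 = M2*V2, solve for V2.
V2 = M1*V1 / M2
V2 = 11.24 * 244 / 4.87
V2 = 2742.56 / 4.87
V2 = 563.15400411 mL, rounded to 4 dp:

563.1540 mL


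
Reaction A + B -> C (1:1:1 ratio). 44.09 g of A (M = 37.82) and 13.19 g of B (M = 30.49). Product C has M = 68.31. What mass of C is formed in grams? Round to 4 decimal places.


Find moles of each reactant; the smaller value is the limiting reagent in a 1:1:1 reaction, so moles_C equals moles of the limiter.
n_A = mass_A / M_A = 44.09 / 37.82 = 1.165785 mol
n_B = mass_B / M_B = 13.19 / 30.49 = 0.432601 mol
Limiting reagent: B (smaller), n_limiting = 0.432601 mol
mass_C = n_limiting * M_C = 0.432601 * 68.31
mass_C = 29.55097431 g, rounded to 4 dp:

29.5510 g


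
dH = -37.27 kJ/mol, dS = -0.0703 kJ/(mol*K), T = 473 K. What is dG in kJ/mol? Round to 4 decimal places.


Gibbs: dG = dH - T*dS (consistent units, dS already in kJ/(mol*K)).
T*dS = 473 * -0.0703 = -33.2519
dG = -37.27 - (-33.2519)
dG = -4.0181 kJ/mol, rounded to 4 dp:

-4.0181 kJ/mol


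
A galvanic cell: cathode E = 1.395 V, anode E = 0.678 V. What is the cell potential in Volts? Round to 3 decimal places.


Standard cell potential: E_cell = E_cathode - E_anode.
E_cell = 1.395 - (0.678)
E_cell = 0.717 V, rounded to 3 dp:

0.717 V


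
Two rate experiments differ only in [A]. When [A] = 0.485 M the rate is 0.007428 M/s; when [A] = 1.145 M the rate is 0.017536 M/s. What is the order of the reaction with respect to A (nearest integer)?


Rate is proportional to [A]^n, so rate2/rate1 = ([A]2/[A]1)^n. Take logs to solve for n.
rate2/rate1 = 0.017536 / 0.007428 = 2.3608
[A]2/[A]1 = 1.145 / 0.485 = 2.3608
n = ln(2.3608) / ln(2.3608) = 1.0
Nearest integer order:

1


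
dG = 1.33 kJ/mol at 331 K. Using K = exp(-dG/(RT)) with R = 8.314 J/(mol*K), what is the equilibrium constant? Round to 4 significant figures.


dG is in kJ/mol; multiply by 1000 to match R in J/(mol*K).
RT = 8.314 * 331 = 2751.934 J/mol
exponent = -dG*1000 / (RT) = -(1.33*1000) / 2751.934 = -0.48329647
K = exp(-0.48329647)
K = 0.61674695, rounded to 4 significant figures:

0.6167


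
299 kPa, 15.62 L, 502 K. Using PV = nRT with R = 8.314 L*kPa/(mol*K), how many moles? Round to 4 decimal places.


PV = nRT, solve for n = PV / (RT).
PV = 299 * 15.62 = 4670.38
RT = 8.314 * 502 = 4173.628
n = 4670.38 / 4173.628
n = 1.11902163 mol, rounded to 4 dp:

1.1190 mol


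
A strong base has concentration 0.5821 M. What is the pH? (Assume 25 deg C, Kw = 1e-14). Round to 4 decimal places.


A strong base dissociates completely, so [OH-] equals the given concentration.
pOH = -log10([OH-]) = -log10(0.5821) = 0.235002
pH = 14 - pOH = 14 - 0.235002
pH = 13.764998, rounded to 4 dp:

13.7650


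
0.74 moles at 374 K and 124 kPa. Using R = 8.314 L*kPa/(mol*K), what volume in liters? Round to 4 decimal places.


PV = nRT, solve for V = nRT / P.
nRT = 0.74 * 8.314 * 374 = 2300.9826
V = 2300.9826 / 124
V = 18.55631129 L, rounded to 4 dp:

18.5563 L


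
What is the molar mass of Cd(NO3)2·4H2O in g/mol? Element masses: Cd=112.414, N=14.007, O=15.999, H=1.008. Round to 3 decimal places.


M = sum(count * atomic_mass) over atoms.
M = 1*112.414 + 2*14.007 + 10*15.999 + 8*1.008
M = 112.414 + 28.014 + 159.99 + 8.064
M = 308.482 g/mol, rounded to 3 dp:

308.482 g/mol


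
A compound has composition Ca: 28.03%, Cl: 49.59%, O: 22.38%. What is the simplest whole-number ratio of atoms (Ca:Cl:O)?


Assume 100 g of compound, divide each mass% by atomic mass to get moles, then normalize by the smallest to get a raw atom ratio.
Moles per 100 g: Ca: 28.03/40.078 = 0.6994, Cl: 49.59/35.453 = 1.3988, O: 22.38/15.999 = 1.3988
Raw ratio (divide by min = 0.6994): Ca: 1.0, Cl: 2.0, O: 2.0
Multiply by 1 to clear fractions: Ca: 1.0 ~= 1, Cl: 2.0 ~= 2, O: 2.0 ~= 2
Reduce by GCD to get the simplest whole-number ratio:

1:2:2


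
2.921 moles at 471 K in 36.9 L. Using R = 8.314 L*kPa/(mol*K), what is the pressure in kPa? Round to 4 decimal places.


PV = nRT, solve for P = nRT / V.
nRT = 2.921 * 8.314 * 471 = 11438.3264
P = 11438.3264 / 36.9
P = 309.98174526 kPa, rounded to 4 dp:

309.9817 kPa


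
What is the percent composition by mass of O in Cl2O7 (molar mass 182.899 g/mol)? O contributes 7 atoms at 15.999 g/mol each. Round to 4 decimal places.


pct = 100 * (n_elem * M_elem) / M_total
mass_contribution = 7 * 15.999 = 111.993 g/mol
pct = 100 * 111.993 / 182.899
pct = 61.23215545 %, rounded to 4 dp:

61.2322 %


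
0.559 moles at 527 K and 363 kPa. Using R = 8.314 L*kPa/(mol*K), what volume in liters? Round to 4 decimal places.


PV = nRT, solve for V = nRT / P.
nRT = 0.559 * 8.314 * 527 = 2449.2462
V = 2449.2462 / 363
V = 6.74723471 L, rounded to 4 dp:

6.7472 L


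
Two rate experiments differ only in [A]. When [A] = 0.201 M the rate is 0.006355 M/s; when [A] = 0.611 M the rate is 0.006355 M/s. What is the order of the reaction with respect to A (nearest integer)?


Rate is proportional to [A]^n, so rate2/rate1 = ([A]2/[A]1)^n. Take logs to solve for n.
rate2/rate1 = 0.006355 / 0.006355 = 1.0
[A]2/[A]1 = 0.611 / 0.201 = 3.0398
n = ln(1.0) / ln(3.0398) = 0.0
Nearest integer order:

0


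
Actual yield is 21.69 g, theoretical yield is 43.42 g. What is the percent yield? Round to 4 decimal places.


% yield = 100 * actual / theoretical
% yield = 100 * 21.69 / 43.42
% yield = 49.95393828 %, rounded to 4 dp:

49.9539 %


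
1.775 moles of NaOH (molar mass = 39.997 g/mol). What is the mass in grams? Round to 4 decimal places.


mass = n * M
mass = 1.775 * 39.997
mass = 70.994675 g, rounded to 4 dp:

70.9947 g


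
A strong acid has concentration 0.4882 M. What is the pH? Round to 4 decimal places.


A strong acid dissociates completely, so [H+] equals the given concentration.
pH = -log10([H+]) = -log10(0.4882)
pH = 0.31140222, rounded to 4 dp:

0.3114


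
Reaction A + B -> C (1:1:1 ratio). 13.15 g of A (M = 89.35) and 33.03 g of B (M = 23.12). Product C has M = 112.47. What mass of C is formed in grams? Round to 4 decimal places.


Find moles of each reactant; the smaller value is the limiting reagent in a 1:1:1 reaction, so moles_C equals moles of the limiter.
n_A = mass_A / M_A = 13.15 / 89.35 = 0.147174 mol
n_B = mass_B / M_B = 33.03 / 23.12 = 1.428633 mol
Limiting reagent: A (smaller), n_limiting = 0.147174 mol
mass_C = n_limiting * M_C = 0.147174 * 112.47
mass_C = 16.55265978 g, rounded to 4 dp:

16.5527 g


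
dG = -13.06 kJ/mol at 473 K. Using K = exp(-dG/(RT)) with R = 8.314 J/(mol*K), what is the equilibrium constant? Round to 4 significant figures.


dG is in kJ/mol; multiply by 1000 to match R in J/(mol*K).
RT = 8.314 * 473 = 3932.522 J/mol
exponent = -dG*1000 / (RT) = -(-13.06*1000) / 3932.522 = 3.32102401
K = exp(3.32102401)
K = 27.68869, rounded to 4 significant figures:

27.69


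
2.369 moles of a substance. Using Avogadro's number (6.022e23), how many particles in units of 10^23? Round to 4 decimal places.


N = n * NA, then divide by 1e23 for the requested units.
N / 1e23 = n * 6.022
N / 1e23 = 2.369 * 6.022
N / 1e23 = 14.266118, rounded to 4 dp:

14.2661


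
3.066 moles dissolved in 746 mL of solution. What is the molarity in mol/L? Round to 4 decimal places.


Convert volume to liters: V_L = V_mL / 1000.
V_L = 746 / 1000 = 0.746 L
M = n / V_L = 3.066 / 0.746
M = 4.10991957 mol/L, rounded to 4 dp:

4.1099 mol/L


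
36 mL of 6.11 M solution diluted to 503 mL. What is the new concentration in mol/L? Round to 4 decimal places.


Dilution: M1*V1 = M2*V2, solve for M2.
M2 = M1*V1 / V2
M2 = 6.11 * 36 / 503
M2 = 219.96 / 503
M2 = 0.43729622 mol/L, rounded to 4 dp:

0.4373 mol/L


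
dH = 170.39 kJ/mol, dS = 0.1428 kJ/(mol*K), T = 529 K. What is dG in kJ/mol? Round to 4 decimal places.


Gibbs: dG = dH - T*dS (consistent units, dS already in kJ/(mol*K)).
T*dS = 529 * 0.1428 = 75.5412
dG = 170.39 - (75.5412)
dG = 94.8488 kJ/mol, rounded to 4 dp:

94.8488 kJ/mol


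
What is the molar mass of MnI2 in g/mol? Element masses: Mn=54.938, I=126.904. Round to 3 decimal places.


M = sum(count * atomic_mass) over atoms.
M = 1*54.938 + 2*126.904
M = 54.938 + 253.808
M = 308.746 g/mol, rounded to 3 dp:

308.746 g/mol


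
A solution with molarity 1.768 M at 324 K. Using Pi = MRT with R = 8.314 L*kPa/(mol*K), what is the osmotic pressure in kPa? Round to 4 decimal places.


Osmotic pressure (van't Hoff): Pi = M*R*T.
RT = 8.314 * 324 = 2693.736
Pi = 1.768 * 2693.736
Pi = 4762.525248 kPa, rounded to 4 dp:

4762.5252 kPa


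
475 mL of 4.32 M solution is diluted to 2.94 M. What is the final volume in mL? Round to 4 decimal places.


Dilution: M1*V1 = M2*V2, solve for V2.
V2 = M1*V1 / M2
V2 = 4.32 * 475 / 2.94
V2 = 2052.0 / 2.94
V2 = 697.95918367 mL, rounded to 4 dp:

697.9592 mL


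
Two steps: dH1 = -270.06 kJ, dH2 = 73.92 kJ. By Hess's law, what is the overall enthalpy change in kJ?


Hess's law: enthalpy is a state function, so add the step enthalpies.
dH_total = dH1 + dH2 = -270.06 + (73.92)
dH_total = -196.14 kJ:

-196.14 kJ


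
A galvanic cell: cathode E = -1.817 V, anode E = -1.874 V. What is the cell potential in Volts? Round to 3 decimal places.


Standard cell potential: E_cell = E_cathode - E_anode.
E_cell = -1.817 - (-1.874)
E_cell = 0.057 V, rounded to 3 dp:

0.057 V


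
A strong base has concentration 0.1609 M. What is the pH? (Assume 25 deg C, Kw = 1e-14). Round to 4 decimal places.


A strong base dissociates completely, so [OH-] equals the given concentration.
pOH = -log10([OH-]) = -log10(0.1609) = 0.793444
pH = 14 - pOH = 14 - 0.793444
pH = 13.206556, rounded to 4 dp:

13.2066


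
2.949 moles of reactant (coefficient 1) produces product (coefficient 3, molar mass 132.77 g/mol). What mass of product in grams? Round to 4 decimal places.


Use the coefficient ratio to convert reactant moles to product moles, then multiply by the product's molar mass.
moles_P = moles_R * (coeff_P / coeff_R) = 2.949 * (3/1) = 8.847
mass_P = moles_P * M_P = 8.847 * 132.77
mass_P = 1174.61619 g, rounded to 4 dp:

1174.6162 g


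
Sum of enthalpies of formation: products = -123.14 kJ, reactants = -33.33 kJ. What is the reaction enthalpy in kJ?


dH_rxn = sum(dH_f products) - sum(dH_f reactants)
dH_rxn = -123.14 - (-33.33)
dH_rxn = -89.81 kJ:

-89.81 kJ


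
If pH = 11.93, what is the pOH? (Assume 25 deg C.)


At 25 deg C, pH + pOH = 14.
pOH = 14 - pH = 14 - 11.93
pOH = 2.07:

2.07


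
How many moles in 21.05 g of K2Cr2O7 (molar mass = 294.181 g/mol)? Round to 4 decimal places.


n = mass / M
n = 21.05 / 294.181
n = 0.07155459 mol, rounded to 4 dp:

0.0716 mol


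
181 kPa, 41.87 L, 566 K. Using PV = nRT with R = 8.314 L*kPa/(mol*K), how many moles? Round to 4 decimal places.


PV = nRT, solve for n = PV / (RT).
PV = 181 * 41.87 = 7578.47
RT = 8.314 * 566 = 4705.724
n = 7578.47 / 4705.724
n = 1.61047907 mol, rounded to 4 dp:

1.6105 mol


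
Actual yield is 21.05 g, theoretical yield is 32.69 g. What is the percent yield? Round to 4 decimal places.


% yield = 100 * actual / theoretical
% yield = 100 * 21.05 / 32.69
% yield = 64.39278067 %, rounded to 4 dp:

64.3928 %


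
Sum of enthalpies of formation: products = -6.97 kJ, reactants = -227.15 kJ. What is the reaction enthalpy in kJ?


dH_rxn = sum(dH_f products) - sum(dH_f reactants)
dH_rxn = -6.97 - (-227.15)
dH_rxn = 220.18 kJ:

220.18 kJ


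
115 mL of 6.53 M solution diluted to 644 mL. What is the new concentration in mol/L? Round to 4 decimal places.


Dilution: M1*V1 = M2*V2, solve for M2.
M2 = M1*V1 / V2
M2 = 6.53 * 115 / 644
M2 = 750.95 / 644
M2 = 1.16607143 mol/L, rounded to 4 dp:

1.1661 mol/L


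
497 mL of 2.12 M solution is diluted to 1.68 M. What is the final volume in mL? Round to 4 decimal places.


Dilution: M1*V1 = M2*V2, solve for V2.
V2 = M1*V1 / M2
V2 = 2.12 * 497 / 1.68
V2 = 1053.64 / 1.68
V2 = 627.16666667 mL, rounded to 4 dp:

627.1667 mL


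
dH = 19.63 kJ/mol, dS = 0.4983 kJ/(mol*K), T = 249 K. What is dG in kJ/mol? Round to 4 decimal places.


Gibbs: dG = dH - T*dS (consistent units, dS already in kJ/(mol*K)).
T*dS = 249 * 0.4983 = 124.0767
dG = 19.63 - (124.0767)
dG = -104.4467 kJ/mol, rounded to 4 dp:

-104.4467 kJ/mol


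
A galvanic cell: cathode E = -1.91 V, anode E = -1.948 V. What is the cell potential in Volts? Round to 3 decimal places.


Standard cell potential: E_cell = E_cathode - E_anode.
E_cell = -1.91 - (-1.948)
E_cell = 0.038 V, rounded to 3 dp:

0.038 V


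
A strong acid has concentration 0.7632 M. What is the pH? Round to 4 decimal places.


A strong acid dissociates completely, so [H+] equals the given concentration.
pH = -log10([H+]) = -log10(0.7632)
pH = 0.11736164, rounded to 4 dp:

0.1174


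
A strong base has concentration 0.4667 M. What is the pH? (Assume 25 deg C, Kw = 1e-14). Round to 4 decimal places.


A strong base dissociates completely, so [OH-] equals the given concentration.
pOH = -log10([OH-]) = -log10(0.4667) = 0.330962
pH = 14 - pOH = 14 - 0.330962
pH = 13.669038, rounded to 4 dp:

13.6690


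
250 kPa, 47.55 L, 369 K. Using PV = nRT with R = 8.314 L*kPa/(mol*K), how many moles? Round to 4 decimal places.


PV = nRT, solve for n = PV / (RT).
PV = 250 * 47.55 = 11887.5
RT = 8.314 * 369 = 3067.866
n = 11887.5 / 3067.866
n = 3.87484329 mol, rounded to 4 dp:

3.8748 mol


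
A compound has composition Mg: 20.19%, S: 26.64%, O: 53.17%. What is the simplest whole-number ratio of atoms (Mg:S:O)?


Assume 100 g of compound, divide each mass% by atomic mass to get moles, then normalize by the smallest to get a raw atom ratio.
Moles per 100 g: Mg: 20.19/24.305 = 0.8307, S: 26.64/32.065 = 0.8308, O: 53.17/15.999 = 3.3233
Raw ratio (divide by min = 0.8307): Mg: 1.0, S: 1.0, O: 4.001
Multiply by 1 to clear fractions: Mg: 1.0 ~= 1, S: 1.0 ~= 1, O: 4.001 ~= 4
Reduce by GCD to get the simplest whole-number ratio:

1:1:4


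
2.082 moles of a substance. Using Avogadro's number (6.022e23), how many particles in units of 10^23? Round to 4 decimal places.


N = n * NA, then divide by 1e23 for the requested units.
N / 1e23 = n * 6.022
N / 1e23 = 2.082 * 6.022
N / 1e23 = 12.537804, rounded to 4 dp:

12.5378


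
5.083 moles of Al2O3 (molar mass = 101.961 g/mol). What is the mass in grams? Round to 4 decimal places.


mass = n * M
mass = 5.083 * 101.961
mass = 518.267763 g, rounded to 4 dp:

518.2678 g


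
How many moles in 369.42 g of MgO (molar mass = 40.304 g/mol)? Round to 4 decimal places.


n = mass / M
n = 369.42 / 40.304
n = 9.16583962 mol, rounded to 4 dp:

9.1658 mol


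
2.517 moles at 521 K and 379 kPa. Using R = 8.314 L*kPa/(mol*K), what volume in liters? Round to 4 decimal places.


PV = nRT, solve for V = nRT / P.
nRT = 2.517 * 8.314 * 521 = 10902.6221
V = 10902.6221 / 379
V = 28.76681293 L, rounded to 4 dp:

28.7668 L


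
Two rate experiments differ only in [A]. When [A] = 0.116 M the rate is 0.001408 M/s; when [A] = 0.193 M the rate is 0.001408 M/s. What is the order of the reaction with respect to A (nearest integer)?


Rate is proportional to [A]^n, so rate2/rate1 = ([A]2/[A]1)^n. Take logs to solve for n.
rate2/rate1 = 0.001408 / 0.001408 = 1.0
[A]2/[A]1 = 0.193 / 0.116 = 1.6638
n = ln(1.0) / ln(1.6638) = 0.0
Nearest integer order:

0


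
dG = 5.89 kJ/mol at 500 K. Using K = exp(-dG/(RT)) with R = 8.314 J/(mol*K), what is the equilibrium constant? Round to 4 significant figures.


dG is in kJ/mol; multiply by 1000 to match R in J/(mol*K).
RT = 8.314 * 500 = 4157.0 J/mol
exponent = -dG*1000 / (RT) = -(5.89*1000) / 4157.0 = -1.41688718
K = exp(-1.41688718)
K = 0.2424676, rounded to 4 significant figures:

0.2425


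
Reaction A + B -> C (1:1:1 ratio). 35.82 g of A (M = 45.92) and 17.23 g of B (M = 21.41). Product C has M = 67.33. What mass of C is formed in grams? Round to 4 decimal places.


Find moles of each reactant; the smaller value is the limiting reagent in a 1:1:1 reaction, so moles_C equals moles of the limiter.
n_A = mass_A / M_A = 35.82 / 45.92 = 0.780052 mol
n_B = mass_B / M_B = 17.23 / 21.41 = 0.804764 mol
Limiting reagent: A (smaller), n_limiting = 0.780052 mol
mass_C = n_limiting * M_C = 0.780052 * 67.33
mass_C = 52.52090116 g, rounded to 4 dp:

52.5209 g


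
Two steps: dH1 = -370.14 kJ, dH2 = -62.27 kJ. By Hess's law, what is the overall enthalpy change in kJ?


Hess's law: enthalpy is a state function, so add the step enthalpies.
dH_total = dH1 + dH2 = -370.14 + (-62.27)
dH_total = -432.41 kJ:

-432.41 kJ


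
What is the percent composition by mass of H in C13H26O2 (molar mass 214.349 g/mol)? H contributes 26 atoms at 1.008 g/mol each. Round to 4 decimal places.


pct = 100 * (n_elem * M_elem) / M_total
mass_contribution = 26 * 1.008 = 26.208 g/mol
pct = 100 * 26.208 / 214.349
pct = 12.22678902 %, rounded to 4 dp:

12.2268 %


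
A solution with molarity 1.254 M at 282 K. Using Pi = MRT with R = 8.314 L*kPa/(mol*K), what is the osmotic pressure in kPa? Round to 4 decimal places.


Osmotic pressure (van't Hoff): Pi = M*R*T.
RT = 8.314 * 282 = 2344.548
Pi = 1.254 * 2344.548
Pi = 2940.063192 kPa, rounded to 4 dp:

2940.0632 kPa


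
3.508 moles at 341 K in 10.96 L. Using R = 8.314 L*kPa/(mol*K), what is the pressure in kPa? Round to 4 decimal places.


PV = nRT, solve for P = nRT / V.
nRT = 3.508 * 8.314 * 341 = 9945.4396
P = 9945.4396 / 10.96
P = 907.43062044 kPa, rounded to 4 dp:

907.4306 kPa


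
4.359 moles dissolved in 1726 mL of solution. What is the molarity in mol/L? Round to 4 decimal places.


Convert volume to liters: V_L = V_mL / 1000.
V_L = 1726 / 1000 = 1.726 L
M = n / V_L = 4.359 / 1.726
M = 2.52549247 mol/L, rounded to 4 dp:

2.5255 mol/L


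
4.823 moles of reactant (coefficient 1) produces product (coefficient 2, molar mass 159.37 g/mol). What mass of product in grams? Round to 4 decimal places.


Use the coefficient ratio to convert reactant moles to product moles, then multiply by the product's molar mass.
moles_P = moles_R * (coeff_P / coeff_R) = 4.823 * (2/1) = 9.646
mass_P = moles_P * M_P = 9.646 * 159.37
mass_P = 1537.28302 g, rounded to 4 dp:

1537.2830 g


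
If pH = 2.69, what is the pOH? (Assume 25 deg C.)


At 25 deg C, pH + pOH = 14.
pOH = 14 - pH = 14 - 2.69
pOH = 11.31:

11.31


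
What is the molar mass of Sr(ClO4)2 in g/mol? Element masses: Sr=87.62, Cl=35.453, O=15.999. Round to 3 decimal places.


M = sum(count * atomic_mass) over atoms.
M = 1*87.62 + 2*35.453 + 8*15.999
M = 87.62 + 70.906 + 127.992
M = 286.518 g/mol, rounded to 3 dp:

286.518 g/mol


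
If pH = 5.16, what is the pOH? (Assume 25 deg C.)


At 25 deg C, pH + pOH = 14.
pOH = 14 - pH = 14 - 5.16
pOH = 8.84:

8.84


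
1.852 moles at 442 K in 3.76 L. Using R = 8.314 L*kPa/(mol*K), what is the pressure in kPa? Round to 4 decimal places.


PV = nRT, solve for P = nRT / V.
nRT = 1.852 * 8.314 * 442 = 6805.7074
P = 6805.7074 / 3.76
P = 1810.02856383 kPa, rounded to 4 dp:

1810.0286 kPa


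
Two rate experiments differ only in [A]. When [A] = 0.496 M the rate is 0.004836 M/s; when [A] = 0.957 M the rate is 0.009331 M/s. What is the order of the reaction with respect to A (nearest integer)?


Rate is proportional to [A]^n, so rate2/rate1 = ([A]2/[A]1)^n. Take logs to solve for n.
rate2/rate1 = 0.009331 / 0.004836 = 1.9295
[A]2/[A]1 = 0.957 / 0.496 = 1.9294
n = ln(1.9295) / ln(1.9294) = 1.0
Nearest integer order:

1


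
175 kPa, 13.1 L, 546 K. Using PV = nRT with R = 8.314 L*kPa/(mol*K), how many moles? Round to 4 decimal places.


PV = nRT, solve for n = PV / (RT).
PV = 175 * 13.1 = 2292.5
RT = 8.314 * 546 = 4539.444
n = 2292.5 / 4539.444
n = 0.5050178 mol, rounded to 4 dp:

0.5050 mol


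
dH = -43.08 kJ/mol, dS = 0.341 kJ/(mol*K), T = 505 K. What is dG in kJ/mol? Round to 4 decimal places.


Gibbs: dG = dH - T*dS (consistent units, dS already in kJ/(mol*K)).
T*dS = 505 * 0.341 = 172.205
dG = -43.08 - (172.205)
dG = -215.285 kJ/mol, rounded to 4 dp:

-215.2850 kJ/mol


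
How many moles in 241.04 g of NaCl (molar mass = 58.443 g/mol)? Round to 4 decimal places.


n = mass / M
n = 241.04 / 58.443
n = 4.12436049 mol, rounded to 4 dp:

4.1244 mol


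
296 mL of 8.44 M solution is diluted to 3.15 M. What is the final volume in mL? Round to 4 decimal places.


Dilution: M1*V1 = M2*V2, solve for V2.
V2 = M1*V1 / M2
V2 = 8.44 * 296 / 3.15
V2 = 2498.24 / 3.15
V2 = 793.09206349 mL, rounded to 4 dp:

793.0921 mL


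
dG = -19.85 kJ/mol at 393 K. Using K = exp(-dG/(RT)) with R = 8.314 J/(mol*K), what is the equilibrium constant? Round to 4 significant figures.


dG is in kJ/mol; multiply by 1000 to match R in J/(mol*K).
RT = 8.314 * 393 = 3267.402 J/mol
exponent = -dG*1000 / (RT) = -(-19.85*1000) / 3267.402 = 6.07516308
K = exp(6.07516308)
K = 434.92042, rounded to 4 significant figures:

434.9


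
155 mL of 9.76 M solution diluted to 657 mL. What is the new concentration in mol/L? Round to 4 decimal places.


Dilution: M1*V1 = M2*V2, solve for M2.
M2 = M1*V1 / V2
M2 = 9.76 * 155 / 657
M2 = 1512.8 / 657
M2 = 2.30258752 mol/L, rounded to 4 dp:

2.3026 mol/L


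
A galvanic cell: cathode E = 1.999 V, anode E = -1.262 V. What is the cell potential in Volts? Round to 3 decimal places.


Standard cell potential: E_cell = E_cathode - E_anode.
E_cell = 1.999 - (-1.262)
E_cell = 3.261 V, rounded to 3 dp:

3.261 V


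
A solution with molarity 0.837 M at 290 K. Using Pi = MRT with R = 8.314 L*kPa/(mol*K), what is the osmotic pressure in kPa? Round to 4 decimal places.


Osmotic pressure (van't Hoff): Pi = M*R*T.
RT = 8.314 * 290 = 2411.06
Pi = 0.837 * 2411.06
Pi = 2018.05722 kPa, rounded to 4 dp:

2018.0572 kPa


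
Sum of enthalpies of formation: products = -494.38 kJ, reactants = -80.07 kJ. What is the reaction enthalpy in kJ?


dH_rxn = sum(dH_f products) - sum(dH_f reactants)
dH_rxn = -494.38 - (-80.07)
dH_rxn = -414.31 kJ:

-414.31 kJ


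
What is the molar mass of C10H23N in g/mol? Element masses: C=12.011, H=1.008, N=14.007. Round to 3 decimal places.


M = sum(count * atomic_mass) over atoms.
M = 10*12.011 + 23*1.008 + 1*14.007
M = 120.11 + 23.184 + 14.007
M = 157.301 g/mol, rounded to 3 dp:

157.301 g/mol


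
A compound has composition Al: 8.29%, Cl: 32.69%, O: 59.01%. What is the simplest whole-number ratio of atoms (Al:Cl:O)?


Assume 100 g of compound, divide each mass% by atomic mass to get moles, then normalize by the smallest to get a raw atom ratio.
Moles per 100 g: Al: 8.29/26.982 = 0.3072, Cl: 32.69/35.453 = 0.9221, O: 59.01/15.999 = 3.6884
Raw ratio (divide by min = 0.3072): Al: 1.0, Cl: 3.001, O: 12.005
Multiply by 1 to clear fractions: Al: 1.0 ~= 1, Cl: 3.001 ~= 3, O: 12.005 ~= 12
Reduce by GCD to get the simplest whole-number ratio:

1:3:12


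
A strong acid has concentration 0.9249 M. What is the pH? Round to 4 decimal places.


A strong acid dissociates completely, so [H+] equals the given concentration.
pH = -log10([H+]) = -log10(0.9249)
pH = 0.03390522, rounded to 4 dp:

0.0339


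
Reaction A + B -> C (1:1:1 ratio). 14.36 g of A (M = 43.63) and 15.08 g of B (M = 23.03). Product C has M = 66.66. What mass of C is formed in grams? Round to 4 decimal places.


Find moles of each reactant; the smaller value is the limiting reagent in a 1:1:1 reaction, so moles_C equals moles of the limiter.
n_A = mass_A / M_A = 14.36 / 43.63 = 0.329131 mol
n_B = mass_B / M_B = 15.08 / 23.03 = 0.654798 mol
Limiting reagent: A (smaller), n_limiting = 0.329131 mol
mass_C = n_limiting * M_C = 0.329131 * 66.66
mass_C = 21.93987246 g, rounded to 4 dp:

21.9399 g


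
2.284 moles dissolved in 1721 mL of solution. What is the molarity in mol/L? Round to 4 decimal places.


Convert volume to liters: V_L = V_mL / 1000.
V_L = 1721 / 1000 = 1.721 L
M = n / V_L = 2.284 / 1.721
M = 1.32713539 mol/L, rounded to 4 dp:

1.3271 mol/L


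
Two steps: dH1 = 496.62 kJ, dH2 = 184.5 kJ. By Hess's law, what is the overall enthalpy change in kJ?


Hess's law: enthalpy is a state function, so add the step enthalpies.
dH_total = dH1 + dH2 = 496.62 + (184.5)
dH_total = 681.12 kJ:

681.12 kJ


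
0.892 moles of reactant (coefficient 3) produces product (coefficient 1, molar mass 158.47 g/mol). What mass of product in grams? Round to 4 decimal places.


Use the coefficient ratio to convert reactant moles to product moles, then multiply by the product's molar mass.
moles_P = moles_R * (coeff_P / coeff_R) = 0.892 * (1/3) = 0.297333
mass_P = moles_P * M_P = 0.297333 * 158.47
mass_P = 47.11836051 g, rounded to 4 dp:

47.1184 g


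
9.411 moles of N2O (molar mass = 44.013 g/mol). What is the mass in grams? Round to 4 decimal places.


mass = n * M
mass = 9.411 * 44.013
mass = 414.206343 g, rounded to 4 dp:

414.2063 g


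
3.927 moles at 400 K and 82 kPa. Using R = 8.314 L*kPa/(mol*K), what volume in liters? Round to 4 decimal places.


PV = nRT, solve for V = nRT / P.
nRT = 3.927 * 8.314 * 400 = 13059.6312
V = 13059.6312 / 82
V = 159.26379512 L, rounded to 4 dp:

159.2638 L


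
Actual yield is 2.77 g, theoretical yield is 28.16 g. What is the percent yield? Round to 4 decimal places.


% yield = 100 * actual / theoretical
% yield = 100 * 2.77 / 28.16
% yield = 9.83664773 %, rounded to 4 dp:

9.8366 %


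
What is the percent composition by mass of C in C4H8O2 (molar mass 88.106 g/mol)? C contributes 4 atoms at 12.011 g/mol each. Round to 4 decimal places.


pct = 100 * (n_elem * M_elem) / M_total
mass_contribution = 4 * 12.011 = 48.044 g/mol
pct = 100 * 48.044 / 88.106
pct = 54.52977096 %, rounded to 4 dp:

54.5298 %


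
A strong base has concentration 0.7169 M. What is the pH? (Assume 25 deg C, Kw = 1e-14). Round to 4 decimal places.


A strong base dissociates completely, so [OH-] equals the given concentration.
pOH = -log10([OH-]) = -log10(0.7169) = 0.144541
pH = 14 - pOH = 14 - 0.144541
pH = 13.855459, rounded to 4 dp:

13.8555


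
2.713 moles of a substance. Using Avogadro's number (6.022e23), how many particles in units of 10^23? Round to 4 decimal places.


N = n * NA, then divide by 1e23 for the requested units.
N / 1e23 = n * 6.022
N / 1e23 = 2.713 * 6.022
N / 1e23 = 16.337686, rounded to 4 dp:

16.3377


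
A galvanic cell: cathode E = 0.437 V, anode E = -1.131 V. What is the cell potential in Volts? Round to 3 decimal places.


Standard cell potential: E_cell = E_cathode - E_anode.
E_cell = 0.437 - (-1.131)
E_cell = 1.568 V, rounded to 3 dp:

1.568 V


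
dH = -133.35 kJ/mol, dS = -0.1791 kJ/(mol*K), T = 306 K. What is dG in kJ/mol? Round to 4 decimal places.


Gibbs: dG = dH - T*dS (consistent units, dS already in kJ/(mol*K)).
T*dS = 306 * -0.1791 = -54.8046
dG = -133.35 - (-54.8046)
dG = -78.5454 kJ/mol, rounded to 4 dp:

-78.5454 kJ/mol


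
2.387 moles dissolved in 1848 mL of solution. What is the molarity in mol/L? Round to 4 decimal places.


Convert volume to liters: V_L = V_mL / 1000.
V_L = 1848 / 1000 = 1.848 L
M = n / V_L = 2.387 / 1.848
M = 1.29166667 mol/L, rounded to 4 dp:

1.2917 mol/L


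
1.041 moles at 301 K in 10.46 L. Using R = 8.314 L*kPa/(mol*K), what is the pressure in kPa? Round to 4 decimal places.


PV = nRT, solve for P = nRT / V.
nRT = 1.041 * 8.314 * 301 = 2605.1171
P = 2605.1171 / 10.46
P = 249.05517208 kPa, rounded to 4 dp:

249.0552 kPa


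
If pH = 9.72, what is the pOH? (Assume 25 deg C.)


At 25 deg C, pH + pOH = 14.
pOH = 14 - pH = 14 - 9.72
pOH = 4.28:

4.28


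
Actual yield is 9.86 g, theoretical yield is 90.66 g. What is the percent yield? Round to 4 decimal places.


% yield = 100 * actual / theoretical
% yield = 100 * 9.86 / 90.66
% yield = 10.87579969 %, rounded to 4 dp:

10.8758 %


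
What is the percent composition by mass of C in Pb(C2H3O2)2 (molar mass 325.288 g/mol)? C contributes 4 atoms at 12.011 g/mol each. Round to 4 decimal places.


pct = 100 * (n_elem * M_elem) / M_total
mass_contribution = 4 * 12.011 = 48.044 g/mol
pct = 100 * 48.044 / 325.288
pct = 14.76968102 %, rounded to 4 dp:

14.7697 %


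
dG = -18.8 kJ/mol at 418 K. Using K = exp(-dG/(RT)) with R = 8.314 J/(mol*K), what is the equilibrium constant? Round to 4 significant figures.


dG is in kJ/mol; multiply by 1000 to match R in J/(mol*K).
RT = 8.314 * 418 = 3475.252 J/mol
exponent = -dG*1000 / (RT) = -(-18.8*1000) / 3475.252 = 5.40967964
K = exp(5.40967964)
K = 223.55996, rounded to 4 significant figures:

223.6


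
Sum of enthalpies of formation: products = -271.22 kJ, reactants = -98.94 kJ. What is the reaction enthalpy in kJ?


dH_rxn = sum(dH_f products) - sum(dH_f reactants)
dH_rxn = -271.22 - (-98.94)
dH_rxn = -172.28 kJ:

-172.28 kJ


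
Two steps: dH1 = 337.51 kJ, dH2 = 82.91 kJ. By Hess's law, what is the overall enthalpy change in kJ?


Hess's law: enthalpy is a state function, so add the step enthalpies.
dH_total = dH1 + dH2 = 337.51 + (82.91)
dH_total = 420.42 kJ:

420.42 kJ


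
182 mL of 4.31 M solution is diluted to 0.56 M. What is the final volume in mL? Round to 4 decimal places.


Dilution: M1*V1 = M2*V2, solve for V2.
V2 = M1*V1 / M2
V2 = 4.31 * 182 / 0.56
V2 = 784.42 / 0.56
V2 = 1400.75 mL, rounded to 4 dp:

1400.7500 mL


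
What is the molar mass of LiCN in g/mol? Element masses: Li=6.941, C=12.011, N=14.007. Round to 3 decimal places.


M = sum(count * atomic_mass) over atoms.
M = 1*6.941 + 1*12.011 + 1*14.007
M = 6.941 + 12.011 + 14.007
M = 32.959 g/mol, rounded to 3 dp:

32.959 g/mol


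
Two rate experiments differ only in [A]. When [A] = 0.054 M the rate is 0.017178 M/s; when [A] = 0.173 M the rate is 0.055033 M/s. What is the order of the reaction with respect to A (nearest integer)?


Rate is proportional to [A]^n, so rate2/rate1 = ([A]2/[A]1)^n. Take logs to solve for n.
rate2/rate1 = 0.055033 / 0.017178 = 3.2037
[A]2/[A]1 = 0.173 / 0.054 = 3.2037
n = ln(3.2037) / ln(3.2037) = 1.0
Nearest integer order:

1


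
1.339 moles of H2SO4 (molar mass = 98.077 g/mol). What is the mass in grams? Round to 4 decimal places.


mass = n * M
mass = 1.339 * 98.077
mass = 131.325103 g, rounded to 4 dp:

131.3251 g


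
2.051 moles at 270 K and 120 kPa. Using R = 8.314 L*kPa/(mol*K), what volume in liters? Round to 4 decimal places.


PV = nRT, solve for V = nRT / P.
nRT = 2.051 * 8.314 * 270 = 4604.0438
V = 4604.0438 / 120
V = 38.36703167 L, rounded to 4 dp:

38.3670 L
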